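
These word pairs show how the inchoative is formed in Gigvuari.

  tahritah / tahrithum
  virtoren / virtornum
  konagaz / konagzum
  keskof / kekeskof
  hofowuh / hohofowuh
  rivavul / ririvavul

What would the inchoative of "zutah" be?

tahritah and hofowuh both end in -h yet inflect differently (tahrithum, hohofowuh), so the final letter is not what conditions the rule; the last vowel is.
"zutah" has last vowel 'a'. The stems whose last vowel is 'a' (tahritah → tahrithum, konagaz → konagzum) delete the last vowel and add -um.
The other pattern: stems whose last vowel is 'o' or 'u' repeat the first consonant+vowel as a prefix.
So zutah → zuthum.

zuthum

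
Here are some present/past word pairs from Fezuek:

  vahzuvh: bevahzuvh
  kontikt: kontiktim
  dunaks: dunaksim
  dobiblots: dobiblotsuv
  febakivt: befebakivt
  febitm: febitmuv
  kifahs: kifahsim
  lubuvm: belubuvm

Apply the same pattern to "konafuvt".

bekonafuvt

"konafuvt" has second-to-last letter 'v'. The stems whose second-to-last letter is 'v' (febakivt → befebakivt, vahzuvh → bevahzuvh, lubuvm → belubuvm) add the prefix be-.
The other patterns: stems whose second-to-last letter is 't' add -uv; stems whose second-to-last letter is 'h' or 'k' add -im.
So konafuvt → bekonafuvt.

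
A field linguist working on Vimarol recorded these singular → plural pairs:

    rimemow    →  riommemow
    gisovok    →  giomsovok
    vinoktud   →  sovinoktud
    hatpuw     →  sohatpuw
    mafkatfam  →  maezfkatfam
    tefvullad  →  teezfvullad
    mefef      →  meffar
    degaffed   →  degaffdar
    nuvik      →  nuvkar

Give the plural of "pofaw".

poezfaw

rimemow and hatpuw both end in -w yet inflect differently (riommemow, sohatpuw), so the final letter is not what conditions the rule; the last vowel is.
"pofaw" has last vowel 'a'. The stems whose last vowel is 'a' (mafkatfam → maezfkatfam, tefvullad → teezfvullad) insert -ez- after the first vowel.
The other patterns: stems whose last vowel is 'o' insert -om- after the first vowel; stems whose last vowel is 'u' add the prefix so-; stems whose last vowel is 'e' or 'i' delete the last vowel and add -ar.
So pofaw → poezfaw.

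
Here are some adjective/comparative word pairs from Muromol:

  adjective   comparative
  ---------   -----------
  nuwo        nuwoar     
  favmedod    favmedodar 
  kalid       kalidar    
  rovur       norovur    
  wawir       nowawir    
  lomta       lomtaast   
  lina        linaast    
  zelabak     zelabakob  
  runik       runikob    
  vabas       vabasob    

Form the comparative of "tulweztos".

"tulweztos" ends in -s. The one such stem in the data (vabas → vabasob) adds -ob, so the same rule applies.
The other patterns: stems ending in -d or -o add -ar; stems ending in -r add the prefix no-; stems ending in -a add -ast.
So tulweztos → tulweztosob.

tulweztosob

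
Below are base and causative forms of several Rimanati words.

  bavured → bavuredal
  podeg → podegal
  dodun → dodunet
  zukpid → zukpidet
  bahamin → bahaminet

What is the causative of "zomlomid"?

"zomlomid" has last vowel 'i'. The stems whose last vowel is 'i' (zukpid → zukpidet, bahamin → bahaminet) add -et.
So zomlomid → zomlomidet.

zomlomidet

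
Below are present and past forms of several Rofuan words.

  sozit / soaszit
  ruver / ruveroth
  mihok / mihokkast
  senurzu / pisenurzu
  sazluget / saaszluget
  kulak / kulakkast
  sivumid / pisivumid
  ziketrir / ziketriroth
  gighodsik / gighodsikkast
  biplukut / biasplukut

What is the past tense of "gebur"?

"gebur" ends in -r. The stems ending in -r (ruver → ruveroth, ziketrir → ziketriroth) add -oth.
So gebur → geburoth.

geburoth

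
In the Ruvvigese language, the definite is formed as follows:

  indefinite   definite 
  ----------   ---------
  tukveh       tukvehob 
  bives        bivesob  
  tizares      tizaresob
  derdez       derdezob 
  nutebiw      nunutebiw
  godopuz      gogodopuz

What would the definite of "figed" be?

derdez and godopuz both end in -z yet inflect differently (derdezob, gogodopuz), so the final letter is not what conditions the rule; the last vowel is.
"figed" has last vowel 'e'. The stems whose last vowel is 'e' (tukveh → tukvehob, bives → bivesob, tizares → tizaresob) add -ob.
The other pattern: stems whose last vowel is 'i' or 'u' repeat the first consonant+vowel as a prefix.
So figed → figedob.

figedob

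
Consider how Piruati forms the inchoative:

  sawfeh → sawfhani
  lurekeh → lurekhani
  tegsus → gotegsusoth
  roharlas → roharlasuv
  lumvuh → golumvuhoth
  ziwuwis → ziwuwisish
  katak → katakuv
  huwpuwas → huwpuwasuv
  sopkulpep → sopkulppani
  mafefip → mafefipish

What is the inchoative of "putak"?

sawfeh and lumvuh both end in -h yet inflect differently (sawfhani, golumvuhoth), so the final letter is not what conditions the rule; the last vowel is.
"putak" has last vowel 'a'. The stems whose last vowel is 'a' (katak → katakuv, roharlas → roharlasuv, huwpuwas → huwpuwasuv) add -uv.
The other patterns: stems whose last vowel is 'e' delete the last vowel and add -ani; stems whose last vowel is 'u' add go- … -oth around the stem; stems whose last vowel is 'i' add -ish.
So putak → putakuv.

putakuv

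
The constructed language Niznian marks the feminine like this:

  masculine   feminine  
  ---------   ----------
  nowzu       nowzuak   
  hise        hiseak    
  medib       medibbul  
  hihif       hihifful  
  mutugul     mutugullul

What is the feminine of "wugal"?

nowzu and mutugul both have last vowel 'u' yet inflect differently (nowzuak, mutugullul), so the last vowel is not what conditions the rule; whether the stem ends in a vowel or a consonant is.
"wugal" ends in a consonant. The stems ending in a consonant (mutugul → mutugullul, hihif → hihifful, medib → medibbul) double the final consonant and add -ul.
So wugal → wugallul.

wugallul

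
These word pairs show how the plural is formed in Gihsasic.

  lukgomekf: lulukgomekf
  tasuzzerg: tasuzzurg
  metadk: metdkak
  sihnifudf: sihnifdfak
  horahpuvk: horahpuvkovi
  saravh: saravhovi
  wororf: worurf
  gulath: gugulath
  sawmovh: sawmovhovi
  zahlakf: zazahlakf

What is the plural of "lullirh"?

wororf and sihnifudf both end in -f yet inflect differently (worurf, sihnifdfak), so the final letter is not what conditions the rule; the second-to-last letter is.
"lullirh" has second-to-last letter 'r'. The stems whose second-to-last letter is 'r' (wororf → worurf, tasuzzerg → tasuzzurg) change the last vowel to 'u'.
The other patterns: stems whose second-to-last letter is 'v' add -ovi; stems whose second-to-last letter is 'd' delete the last vowel and add -ak; stems whose second-to-last letter is 'k' or 't' repeat the first consonant+vowel as a prefix.
So lullirh → lullurh.

lullurh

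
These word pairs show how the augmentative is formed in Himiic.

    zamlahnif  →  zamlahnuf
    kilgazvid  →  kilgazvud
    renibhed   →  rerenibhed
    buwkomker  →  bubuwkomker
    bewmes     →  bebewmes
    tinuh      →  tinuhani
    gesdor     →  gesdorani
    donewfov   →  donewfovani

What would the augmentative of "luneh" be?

"luneh" has last vowel 'e'. The stems whose last vowel is 'e' (renibhed → rerenibhed, buwkomker → bubuwkomker, bewmes → bebewmes) repeat the first consonant+vowel as a prefix.
The other patterns: stems whose last vowel is 'i' change the last vowel to 'u'; stems whose last vowel is 'o' or 'u' add -ani.
So luneh → luluneh.

luluneh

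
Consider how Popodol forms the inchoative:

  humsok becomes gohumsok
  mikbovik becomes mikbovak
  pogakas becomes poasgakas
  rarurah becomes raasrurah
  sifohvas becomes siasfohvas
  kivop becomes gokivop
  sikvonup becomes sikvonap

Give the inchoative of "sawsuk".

sawsak

"sawsuk" has last vowel 'u'. The one such stem in the data (sikvonup → sikvonap) changes the last vowel to 'a' (as does mikbovik), so the same rule applies.
The other patterns: stems whose last vowel is 'a' insert -as- after the first vowel; stems whose last vowel is 'o' add the prefix go-.
So sawsuk → sawsak.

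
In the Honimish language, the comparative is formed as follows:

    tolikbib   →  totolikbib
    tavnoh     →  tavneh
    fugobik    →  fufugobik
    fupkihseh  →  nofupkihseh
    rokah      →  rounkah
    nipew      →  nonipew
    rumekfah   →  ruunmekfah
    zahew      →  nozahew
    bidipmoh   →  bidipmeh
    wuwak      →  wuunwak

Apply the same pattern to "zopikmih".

tavnoh and fupkihseh both end in -h yet inflect differently (tavneh, nofupkihseh), so the final letter is not what conditions the rule; the last vowel is.
"zopikmih" has last vowel 'i'. The stems whose last vowel is 'i' (tolikbib → totolikbib, fugobik → fufugobik) repeat the first consonant+vowel as a prefix.
The other patterns: stems whose last vowel is 'o' change the last vowel to 'e'; stems whose last vowel is 'e' add the prefix no-; stems whose last vowel is 'a' insert -un- after the first vowel.
So zopikmih → zozopikmih.

zozopikmih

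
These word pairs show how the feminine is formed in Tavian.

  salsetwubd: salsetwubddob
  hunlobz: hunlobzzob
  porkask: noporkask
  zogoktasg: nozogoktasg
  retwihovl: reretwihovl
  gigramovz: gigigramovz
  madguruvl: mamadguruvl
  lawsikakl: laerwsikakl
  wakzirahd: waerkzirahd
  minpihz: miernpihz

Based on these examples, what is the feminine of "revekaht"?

hunlobz and gigramovz both end in -z yet inflect differently (hunlobzzob, gigigramovz), so the final letter is not what conditions the rule; the second-to-last letter is.
"revekaht" has second-to-last letter 'h'. The stems whose second-to-last letter is 'h' (wakzirahd → waerkzirahd, minpihz → miernpihz) insert -er- after the first vowel.
So revekaht → reervekaht.

reervekaht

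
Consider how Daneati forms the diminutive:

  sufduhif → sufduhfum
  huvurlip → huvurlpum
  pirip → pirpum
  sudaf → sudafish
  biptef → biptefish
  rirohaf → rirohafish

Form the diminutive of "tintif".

tintfum

"tintif" has last vowel 'i'. The stems whose last vowel is 'i' (sufduhif → sufduhfum, huvurlip → huvurlpum, pirip → pirpum) delete the last vowel and add -um.
So tintif → tintfum.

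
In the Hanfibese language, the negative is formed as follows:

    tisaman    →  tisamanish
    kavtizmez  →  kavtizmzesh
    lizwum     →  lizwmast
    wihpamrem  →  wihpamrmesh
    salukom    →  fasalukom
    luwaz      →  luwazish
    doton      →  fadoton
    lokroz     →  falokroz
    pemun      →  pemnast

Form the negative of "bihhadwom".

fabihhadwom

lokroz and luwaz both end in -z yet inflect differently (falokroz, luwazish), so the final letter is not what conditions the rule; the last vowel is.
"bihhadwom" has last vowel 'o'. The stems whose last vowel is 'o' (lokroz → falokroz, doton → fadoton, salukom → fasalukom) add the prefix fa-.
So bihhadwom → fabihhadwom.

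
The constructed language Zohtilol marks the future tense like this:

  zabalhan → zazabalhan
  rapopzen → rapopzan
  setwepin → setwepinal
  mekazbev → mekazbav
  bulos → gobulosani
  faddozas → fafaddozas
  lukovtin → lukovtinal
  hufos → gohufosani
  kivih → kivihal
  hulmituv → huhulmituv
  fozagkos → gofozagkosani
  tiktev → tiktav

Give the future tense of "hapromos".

rapopzen and lukovtin both end in -n yet inflect differently (rapopzan, lukovtinal), so the final letter is not what conditions the rule; the last vowel is.
"hapromos" has last vowel 'o'. The stems whose last vowel is 'o' (fozagkos → gofozagkosani, hufos → gohufosani, bulos → gobulosani) add go- … -ani around the stem.
So hapromos → gohapromosani.

gohapromosani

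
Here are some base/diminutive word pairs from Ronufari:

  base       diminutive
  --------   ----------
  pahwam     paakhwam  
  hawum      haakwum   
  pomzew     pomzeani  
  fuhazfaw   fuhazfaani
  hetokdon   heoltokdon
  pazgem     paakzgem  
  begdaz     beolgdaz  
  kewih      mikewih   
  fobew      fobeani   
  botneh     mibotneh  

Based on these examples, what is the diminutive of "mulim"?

"mulim" ends in -m. The stems ending in -m (pazgem → paakzgem, hawum → haakwum, pahwam → paakhwam) insert -ak- after the first vowel.
So mulim → muaklim.

muaklim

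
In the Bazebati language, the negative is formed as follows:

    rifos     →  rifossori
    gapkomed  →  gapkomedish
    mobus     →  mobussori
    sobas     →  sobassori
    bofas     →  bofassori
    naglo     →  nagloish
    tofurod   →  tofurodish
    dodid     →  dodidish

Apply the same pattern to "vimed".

"vimed" ends in -d. The stems ending in -d (gapkomed → gapkomedish, tofurod → tofurodish, dodid → dodidish) add -ish.
So vimed → vimedish.

vimedish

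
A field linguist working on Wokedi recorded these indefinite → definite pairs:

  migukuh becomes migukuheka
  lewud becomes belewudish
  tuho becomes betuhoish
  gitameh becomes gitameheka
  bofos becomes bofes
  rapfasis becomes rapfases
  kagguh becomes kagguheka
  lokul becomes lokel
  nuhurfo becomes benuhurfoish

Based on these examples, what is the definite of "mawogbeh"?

migukuh and lewud both have last vowel 'u' yet inflect differently (migukuheka, belewudish), so the last vowel is not what conditions the rule; the final letter is.
"mawogbeh" ends in -h. The stems ending in -h (migukuh → migukuheka, kagguh → kagguheka, gitameh → gitameheka) add -eka.
So mawogbeh → mawogbeheka.

mawogbeheka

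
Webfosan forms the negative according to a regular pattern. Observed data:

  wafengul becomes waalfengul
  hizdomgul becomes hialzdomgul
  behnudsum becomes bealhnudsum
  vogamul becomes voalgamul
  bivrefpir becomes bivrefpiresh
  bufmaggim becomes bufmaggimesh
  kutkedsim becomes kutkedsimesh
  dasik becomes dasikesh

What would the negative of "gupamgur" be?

gualpamgur

"gupamgur" has last vowel 'u'. The stems whose last vowel is 'u' (wafengul → waalfengul, hizdomgul → hialzdomgul, behnudsum → bealhnudsum) insert -al- after the first vowel.
The other pattern: stems whose last vowel is 'i' add -esh.
So gupamgur → gualpamgur.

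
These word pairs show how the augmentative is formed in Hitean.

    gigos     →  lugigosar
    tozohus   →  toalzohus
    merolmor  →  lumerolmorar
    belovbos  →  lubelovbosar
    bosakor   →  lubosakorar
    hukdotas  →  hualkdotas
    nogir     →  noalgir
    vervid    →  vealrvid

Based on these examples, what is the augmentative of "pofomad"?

"pofomad" has last vowel 'a'. The one such stem in the data (hukdotas → hualkdotas) inserts -al- after the first vowel (as do tozohus, nogir), so the same rule applies.
So pofomad → poalfomad.

poalfomad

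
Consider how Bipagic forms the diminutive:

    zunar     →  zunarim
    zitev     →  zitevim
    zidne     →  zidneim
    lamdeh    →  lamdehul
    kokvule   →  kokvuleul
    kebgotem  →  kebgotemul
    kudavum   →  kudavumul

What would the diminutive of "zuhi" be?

zuhiim

"zuhi" begins with z-. The stems beginning with z- (zunar → zunarim, zitev → zitevim, zidne → zidneim) add -im.
The other pattern: stems beginning with k- or l- add -ul.
So zuhi → zuhiim.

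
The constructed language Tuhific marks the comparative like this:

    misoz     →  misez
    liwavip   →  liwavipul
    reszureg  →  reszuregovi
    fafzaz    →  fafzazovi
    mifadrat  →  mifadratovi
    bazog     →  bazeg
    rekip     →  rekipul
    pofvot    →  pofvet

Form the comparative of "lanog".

laneg

"lanog" has last vowel 'o'. The stems whose last vowel is 'o' (pofvot → pofvet, bazog → bazeg, misoz → misez) change the last vowel to 'e'.
The other patterns: stems whose last vowel is 'i' add -ul; stems whose last vowel is 'a' or 'e' add -ovi.
So lanog → laneg.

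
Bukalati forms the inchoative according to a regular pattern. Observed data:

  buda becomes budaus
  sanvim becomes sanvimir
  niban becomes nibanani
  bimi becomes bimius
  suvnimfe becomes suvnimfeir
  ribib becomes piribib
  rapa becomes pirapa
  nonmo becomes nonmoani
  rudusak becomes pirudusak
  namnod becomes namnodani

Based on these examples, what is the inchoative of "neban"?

buda and rapa both end in -a yet inflect differently (budaus, pirapa), so the final letter is not what conditions the rule; the first letter is.
"neban" begins with n-. The stems beginning with n- (niban → nibanani, nonmo → nonmoani, namnod → namnodani) add -ani.
So neban → nebanani.

nebanani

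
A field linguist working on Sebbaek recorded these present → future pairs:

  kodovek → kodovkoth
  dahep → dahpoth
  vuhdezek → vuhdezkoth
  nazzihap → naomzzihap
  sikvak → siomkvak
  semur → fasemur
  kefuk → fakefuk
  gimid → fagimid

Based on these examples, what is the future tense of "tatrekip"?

fatatrekip

"tatrekip" has last vowel 'i'. The one such stem in the data (gimid → fagimid) adds the prefix fa-, so the same rule applies.
The other patterns: stems whose last vowel is 'e' delete the last vowel and add -oth; stems whose last vowel is 'a' insert -om- after the first vowel.
So tatrekip → fatatrekip.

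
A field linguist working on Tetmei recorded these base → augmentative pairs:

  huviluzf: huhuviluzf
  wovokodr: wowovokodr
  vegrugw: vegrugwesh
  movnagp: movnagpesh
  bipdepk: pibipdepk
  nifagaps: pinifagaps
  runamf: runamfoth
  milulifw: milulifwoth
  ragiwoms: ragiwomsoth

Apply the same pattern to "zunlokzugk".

"zunlokzugk" has second-to-last letter 'g'. The stems whose second-to-last letter is 'g' (vegrugw → vegrugwesh, movnagp → movnagpesh) add -esh.
So zunlokzugk → zunlokzugkesh.

zunlokzugkesh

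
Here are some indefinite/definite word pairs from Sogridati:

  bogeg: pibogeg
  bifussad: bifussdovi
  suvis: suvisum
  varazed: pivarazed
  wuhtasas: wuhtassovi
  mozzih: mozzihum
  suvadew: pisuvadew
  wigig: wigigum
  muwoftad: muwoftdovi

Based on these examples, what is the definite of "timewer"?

muwoftad and varazed both end in -d yet inflect differently (muwoftdovi, pivarazed), so the final letter is not what conditions the rule; the last vowel is.
"timewer" has last vowel 'e'. The stems whose last vowel is 'e' (bogeg → pibogeg, varazed → pivarazed, suvadew → pisuvadew) add the prefix pi-.
The other patterns: stems whose last vowel is 'a' delete the last vowel and add -ovi; stems whose last vowel is 'i' add -um.
So timewer → pitimewer.

pitimewer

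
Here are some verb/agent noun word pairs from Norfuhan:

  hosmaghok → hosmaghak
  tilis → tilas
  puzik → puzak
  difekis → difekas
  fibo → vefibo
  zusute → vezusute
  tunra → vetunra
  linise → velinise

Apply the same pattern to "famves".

hosmaghok and fibo both have last vowel 'o' yet inflect differently (hosmaghak, vefibo), so the last vowel is not what conditions the rule; whether the stem ends in a vowel or a consonant is.
"famves" ends in a consonant. The stems ending in a consonant (hosmaghok → hosmaghak, tilis → tilas, puzik → puzak) change the last vowel to 'a'.
The other pattern: stems ending in a vowel add the prefix ve-.
So famves → famvas.

famvas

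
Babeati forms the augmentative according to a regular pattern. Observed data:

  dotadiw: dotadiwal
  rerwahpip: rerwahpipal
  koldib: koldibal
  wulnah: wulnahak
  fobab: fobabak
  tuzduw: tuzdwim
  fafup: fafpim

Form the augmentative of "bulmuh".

koldib and fobab both end in -b yet inflect differently (koldibal, fobabak), so the final letter is not what conditions the rule; the last vowel is.
"bulmuh" has last vowel 'u'. The stems whose last vowel is 'u' (tuzduw → tuzdwim, fafup → fafpim) delete the last vowel and add -im.
The other patterns: stems whose last vowel is 'i' add -al; stems whose last vowel is 'a' add -ak.
So bulmuh → bulmhim.

bulmhim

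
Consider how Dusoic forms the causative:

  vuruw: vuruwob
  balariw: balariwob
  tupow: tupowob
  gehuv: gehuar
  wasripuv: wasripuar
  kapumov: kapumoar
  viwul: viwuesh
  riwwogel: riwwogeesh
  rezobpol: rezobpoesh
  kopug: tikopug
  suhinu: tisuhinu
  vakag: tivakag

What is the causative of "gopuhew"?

gopuhewob

vuruw and gehuv both have last vowel 'u' yet inflect differently (vuruwob, gehuar), so the last vowel is not what conditions the rule; the final letter is.
"gopuhew" ends in -w. The stems ending in -w (vuruw → vuruwob, balariw → balariwob, tupow → tupowob) add -ob.
So gopuhew → gopuhewob.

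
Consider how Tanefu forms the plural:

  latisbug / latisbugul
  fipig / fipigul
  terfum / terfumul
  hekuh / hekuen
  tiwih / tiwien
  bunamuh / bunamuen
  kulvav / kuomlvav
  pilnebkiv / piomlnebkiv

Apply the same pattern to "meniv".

"meniv" ends in -v. The stems ending in -v (kulvav → kuomlvav, pilnebkiv → piomlnebkiv) insert -om- after the first vowel.
So meniv → meomniv.

meomniv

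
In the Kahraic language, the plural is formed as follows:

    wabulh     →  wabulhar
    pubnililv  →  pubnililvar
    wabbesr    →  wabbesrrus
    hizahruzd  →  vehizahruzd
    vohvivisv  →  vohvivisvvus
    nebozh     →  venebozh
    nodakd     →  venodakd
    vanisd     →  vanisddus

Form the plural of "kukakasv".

kukakasvvus

"kukakasv" has second-to-last letter 's'. The stems whose second-to-last letter is 's' (wabbesr → wabbesrrus, vohvivisv → vohvivisvvus, vanisd → vanisddus) double the final consonant and add -us.
So kukakasv → kukakasvvus.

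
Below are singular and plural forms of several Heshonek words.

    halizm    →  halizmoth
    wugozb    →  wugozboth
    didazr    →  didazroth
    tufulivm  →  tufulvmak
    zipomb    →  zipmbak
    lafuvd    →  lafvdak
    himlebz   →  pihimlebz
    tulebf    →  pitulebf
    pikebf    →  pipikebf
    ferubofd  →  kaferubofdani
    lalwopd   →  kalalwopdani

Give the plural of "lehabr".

pilehabr

halizm and tufulivm both end in -m yet inflect differently (halizmoth, tufulvmak), so the final letter is not what conditions the rule; the second-to-last letter is.
"lehabr" has second-to-last letter 'b'. The stems whose second-to-last letter is 'b' (himlebz → pihimlebz, tulebf → pitulebf, pikebf → pipikebf) add the prefix pi-.
The other patterns: stems whose second-to-last letter is 'z' add -oth; stems whose second-to-last letter is 'm' or 'v' delete the last vowel and add -ak; stems whose second-to-last letter is 'f' or 'p' add ka- … -ani around the stem.
So lehabr → pilehabr.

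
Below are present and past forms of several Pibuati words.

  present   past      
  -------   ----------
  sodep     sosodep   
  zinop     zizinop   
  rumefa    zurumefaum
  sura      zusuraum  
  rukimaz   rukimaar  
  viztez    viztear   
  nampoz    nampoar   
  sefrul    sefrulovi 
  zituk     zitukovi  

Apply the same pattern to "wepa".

"wepa" ends in -a. The stems ending in -a (rumefa → zurumefaum, sura → zusuraum) add zu- … -um around the stem.
The other patterns: stems ending in -p repeat the first consonant+vowel as a prefix; stems ending in -z drop the final letter and add -ar; stems ending in -k or -l add -ovi.
So wepa → zuwepaum.

zuwepaum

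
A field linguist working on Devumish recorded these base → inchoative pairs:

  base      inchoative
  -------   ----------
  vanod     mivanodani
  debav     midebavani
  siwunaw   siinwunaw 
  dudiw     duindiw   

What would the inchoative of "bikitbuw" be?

biinkitbuw

debav and siwunaw both have last vowel 'a' yet inflect differently (midebavani, siinwunaw), so the last vowel is not what conditions the rule; the final letter is.
"bikitbuw" ends in -w. The stems ending in -w (dudiw → duindiw, siwunaw → siinwunaw) insert -in- after the first vowel.
So bikitbuw → biinkitbuw.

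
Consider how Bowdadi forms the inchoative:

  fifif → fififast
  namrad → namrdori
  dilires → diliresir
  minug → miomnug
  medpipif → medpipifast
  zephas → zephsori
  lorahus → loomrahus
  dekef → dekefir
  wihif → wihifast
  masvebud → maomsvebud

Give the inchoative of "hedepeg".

"hedepeg" has last vowel 'e'. The stems whose last vowel is 'e' (dilires → diliresir, dekef → dekefir) add -ir.
The other patterns: stems whose last vowel is 'u' insert -om- after the first vowel; stems whose last vowel is 'a' delete the last vowel and add -ori; stems whose last vowel is 'i' add -ast.
So hedepeg → hedepegir.

hedepegir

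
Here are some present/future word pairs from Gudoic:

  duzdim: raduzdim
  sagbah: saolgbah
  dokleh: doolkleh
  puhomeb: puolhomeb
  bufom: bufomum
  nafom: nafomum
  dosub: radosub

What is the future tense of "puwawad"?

puhomeb and dosub both end in -b yet inflect differently (puolhomeb, radosub), so the final letter is not what conditions the rule; the last vowel is.
"puwawad" has last vowel 'a'. The one such stem in the data (sagbah → saolgbah) inserts -ol- after the first vowel (as do dokleh, puhomeb), so the same rule applies.
The other patterns: stems whose last vowel is 'o' add -um; stems whose last vowel is 'i' or 'u' add the prefix ra-.
So puwawad → puolwawad.

puolwawad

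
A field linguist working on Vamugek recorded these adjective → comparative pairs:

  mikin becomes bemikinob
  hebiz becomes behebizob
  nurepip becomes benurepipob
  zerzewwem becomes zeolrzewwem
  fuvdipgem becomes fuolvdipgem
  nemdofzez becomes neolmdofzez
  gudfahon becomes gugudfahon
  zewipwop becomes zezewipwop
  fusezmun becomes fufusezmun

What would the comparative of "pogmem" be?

hebiz and nemdofzez both end in -z yet inflect differently (behebizob, neolmdofzez), so the final letter is not what conditions the rule; the last vowel is.
"pogmem" has last vowel 'e'. The stems whose last vowel is 'e' (zerzewwem → zeolrzewwem, fuvdipgem → fuolvdipgem, nemdofzez → neolmdofzez) insert -ol- after the first vowel.
The other patterns: stems whose last vowel is 'i' add be- … -ob around the stem; stems whose last vowel is 'o' or 'u' repeat the first consonant+vowel as a prefix.
So pogmem → poolgmem.

poolgmem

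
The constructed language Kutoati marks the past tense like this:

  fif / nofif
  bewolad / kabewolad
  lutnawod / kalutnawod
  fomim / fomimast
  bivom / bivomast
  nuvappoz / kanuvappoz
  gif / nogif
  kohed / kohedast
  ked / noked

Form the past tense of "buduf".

"buduf" has 2 vowels. The stems with 2 vowels (kohed → kohedast, bivom → bivomast, fomim → fomimast) add -ast.
The other patterns: stems with 1 vowel add the prefix no-; stems with 3 vowels add the prefix ka-.
So buduf → budufast.

budufast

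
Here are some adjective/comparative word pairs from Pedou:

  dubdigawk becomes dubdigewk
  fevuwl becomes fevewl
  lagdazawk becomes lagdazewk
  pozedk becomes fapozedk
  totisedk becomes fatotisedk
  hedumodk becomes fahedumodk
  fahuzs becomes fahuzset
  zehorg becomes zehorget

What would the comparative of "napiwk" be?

napewk

dubdigawk and pozedk both end in -k yet inflect differently (dubdigewk, fapozedk), so the final letter is not what conditions the rule; the second-to-last letter is.
"napiwk" has second-to-last letter 'w'. The stems whose second-to-last letter is 'w' (dubdigawk → dubdigewk, fevuwl → fevewl, lagdazawk → lagdazewk) change the last vowel to 'e'.
The other patterns: stems whose second-to-last letter is 'd' add the prefix fa-; stems whose second-to-last letter is 'r' or 'z' add -et.
So napiwk → napewk.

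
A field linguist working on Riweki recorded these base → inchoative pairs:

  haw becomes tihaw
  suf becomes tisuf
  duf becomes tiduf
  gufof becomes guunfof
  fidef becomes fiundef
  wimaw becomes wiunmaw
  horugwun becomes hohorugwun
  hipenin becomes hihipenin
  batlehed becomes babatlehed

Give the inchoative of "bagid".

suf and gufof both end in -f yet inflect differently (tisuf, guunfof), so the final letter is not what conditions the rule; the number of vowels is.
"bagid" has 2 vowels. The stems with 2 vowels (gufof → guunfof, fidef → fiundef, wimaw → wiunmaw) insert -un- after the first vowel.
The other patterns: stems with 1 vowel add the prefix ti-; stems with 3 vowels repeat the first consonant+vowel as a prefix.
So bagid → baungid.

baungid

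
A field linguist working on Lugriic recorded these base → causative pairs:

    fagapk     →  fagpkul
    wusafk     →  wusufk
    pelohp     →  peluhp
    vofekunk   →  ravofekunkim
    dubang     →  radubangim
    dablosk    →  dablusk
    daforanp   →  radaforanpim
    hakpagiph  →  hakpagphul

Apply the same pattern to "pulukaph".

pulukphul

"pulukaph" has second-to-last letter 'p'. The stems whose second-to-last letter is 'p' (hakpagiph → hakpagphul, fagapk → fagpkul) delete the last vowel and add -ul.
So pulukaph → pulukphul.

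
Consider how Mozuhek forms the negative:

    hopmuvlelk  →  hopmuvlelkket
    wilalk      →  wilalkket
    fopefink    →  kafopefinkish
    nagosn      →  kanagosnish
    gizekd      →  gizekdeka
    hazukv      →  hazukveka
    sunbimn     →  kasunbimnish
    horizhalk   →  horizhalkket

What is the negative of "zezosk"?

kazezoskish

wilalk and fopefink both end in -k yet inflect differently (wilalkket, kafopefinkish), so the final letter is not what conditions the rule; the second-to-last letter is.
"zezosk" has second-to-last letter 's'. The one such stem in the data (nagosn → kanagosnish) adds ka- … -ish around the stem, so the same rule applies.
The other patterns: stems whose second-to-last letter is 'l' double the final consonant and add -et; stems whose second-to-last letter is 'k' add -eka.
So zezosk → kazezoskish.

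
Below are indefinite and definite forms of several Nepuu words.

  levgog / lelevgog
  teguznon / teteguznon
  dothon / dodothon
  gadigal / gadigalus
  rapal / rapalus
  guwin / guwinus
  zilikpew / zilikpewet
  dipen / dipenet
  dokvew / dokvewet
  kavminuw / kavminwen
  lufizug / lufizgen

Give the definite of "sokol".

teguznon and guwin both end in -n yet inflect differently (teteguznon, guwinus), so the final letter is not what conditions the rule; the last vowel is.
"sokol" has last vowel 'o'. The stems whose last vowel is 'o' (levgog → lelevgog, teguznon → teteguznon, dothon → dodothon) repeat the first consonant+vowel as a prefix.
So sokol → sosokol.

sosokol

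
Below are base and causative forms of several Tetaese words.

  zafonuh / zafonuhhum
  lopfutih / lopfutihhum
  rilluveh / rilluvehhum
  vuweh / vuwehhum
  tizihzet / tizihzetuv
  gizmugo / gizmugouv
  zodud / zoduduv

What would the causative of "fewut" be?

fewutuv

"fewut" ends in -t. The one such stem in the data (tizihzet → tizihzetuv) adds -uv, so the same rule applies.
The other pattern: stems ending in -h double the final consonant and add -um.
So fewut → fewutuv.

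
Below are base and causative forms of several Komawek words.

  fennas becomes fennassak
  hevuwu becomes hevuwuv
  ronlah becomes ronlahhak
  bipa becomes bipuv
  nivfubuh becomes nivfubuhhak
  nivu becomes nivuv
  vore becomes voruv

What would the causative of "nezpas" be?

nezpassak

nivfubuh and hevuwu both have last vowel 'u' yet inflect differently (nivfubuhhak, hevuwuv), so the last vowel is not what conditions the rule; whether the stem ends in a vowel or a consonant is.
"nezpas" ends in a consonant. The stems ending in a consonant (ronlah → ronlahhak, fennas → fennassak, nivfubuh → nivfubuhhak) double the final consonant and add -ak.
The other pattern: stems ending in a vowel drop the final letter and add -uv.
So nezpas → nezpassak.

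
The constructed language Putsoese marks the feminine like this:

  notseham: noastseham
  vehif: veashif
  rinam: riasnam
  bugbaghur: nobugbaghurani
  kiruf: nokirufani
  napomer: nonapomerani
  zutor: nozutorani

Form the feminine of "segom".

vehif and kiruf both end in -f yet inflect differently (veashif, nokirufani), so the final letter is not what conditions the rule; the last vowel is.
"segom" has last vowel 'o'. The one such stem in the data (zutor → nozutorani) adds no- … -ani around the stem, so the same rule applies.
So segom → nosegomani.

nosegomani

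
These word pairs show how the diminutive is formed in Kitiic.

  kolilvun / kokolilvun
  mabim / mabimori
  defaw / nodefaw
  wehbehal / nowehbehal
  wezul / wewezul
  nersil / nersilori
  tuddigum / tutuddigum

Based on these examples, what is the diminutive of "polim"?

polimori

wezul and nersil both end in -l yet inflect differently (wewezul, nersilori), so the final letter is not what conditions the rule; the last vowel is.
"polim" has last vowel 'i'. The stems whose last vowel is 'i' (nersil → nersilori, mabim → mabimori) add -ori.
So polim → polimori.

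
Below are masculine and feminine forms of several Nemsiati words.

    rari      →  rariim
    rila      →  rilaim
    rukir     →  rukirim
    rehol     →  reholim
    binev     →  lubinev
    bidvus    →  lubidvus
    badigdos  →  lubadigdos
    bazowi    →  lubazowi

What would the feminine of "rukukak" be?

rukukakim

"rukukak" begins with r-. The stems beginning with r- (rari → rariim, rila → rilaim, rukir → rukirim) add -im.
The other pattern: stems beginning with b- add the prefix lu-.
So rukukak → rukukakim.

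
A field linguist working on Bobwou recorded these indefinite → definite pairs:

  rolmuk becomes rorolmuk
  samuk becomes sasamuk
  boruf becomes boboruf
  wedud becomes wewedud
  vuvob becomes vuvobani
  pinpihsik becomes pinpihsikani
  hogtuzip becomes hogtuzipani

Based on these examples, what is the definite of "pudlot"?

rolmuk and pinpihsik both end in -k yet inflect differently (rorolmuk, pinpihsikani), so the final letter is not what conditions the rule; the last vowel is.
"pudlot" has last vowel 'o'. The one such stem in the data (vuvob → vuvobani) adds -ani, so the same rule applies.
So pudlot → pudlotani.

pudlotani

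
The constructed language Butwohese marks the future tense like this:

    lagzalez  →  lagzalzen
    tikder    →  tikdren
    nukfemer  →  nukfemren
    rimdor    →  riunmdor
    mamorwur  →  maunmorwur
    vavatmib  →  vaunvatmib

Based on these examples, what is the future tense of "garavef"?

tikder and rimdor both end in -r yet inflect differently (tikdren, riunmdor), so the final letter is not what conditions the rule; the last vowel is.
"garavef" has last vowel 'e'. The stems whose last vowel is 'e' (lagzalez → lagzalzen, tikder → tikdren, nukfemer → nukfemren) delete the last vowel and add -en.
So garavef → garavfen.

garavfen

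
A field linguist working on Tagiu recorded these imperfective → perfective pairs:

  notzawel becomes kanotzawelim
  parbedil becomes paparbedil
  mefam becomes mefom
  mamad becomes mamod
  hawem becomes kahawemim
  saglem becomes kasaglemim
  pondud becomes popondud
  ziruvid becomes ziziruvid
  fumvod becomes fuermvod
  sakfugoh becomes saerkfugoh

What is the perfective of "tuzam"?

tuzom

"tuzam" has last vowel 'a'. The stems whose last vowel is 'a' (mamad → mamod, mefam → mefom) change the last vowel to 'o'.
The other patterns: stems whose last vowel is 'e' add ka- … -im around the stem; stems whose last vowel is 'o' insert -er- after the first vowel; stems whose last vowel is 'i' or 'u' repeat the first consonant+vowel as a prefix.
So tuzam → tuzom.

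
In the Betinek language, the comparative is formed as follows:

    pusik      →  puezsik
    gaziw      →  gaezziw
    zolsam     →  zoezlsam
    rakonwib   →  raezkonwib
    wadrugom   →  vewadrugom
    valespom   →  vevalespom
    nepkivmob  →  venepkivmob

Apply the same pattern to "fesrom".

vefesrom

"fesrom" has last vowel 'o'. The stems whose last vowel is 'o' (wadrugom → vewadrugom, valespom → vevalespom, nepkivmob → venepkivmob) add the prefix ve-.
The other pattern: stems whose last vowel is 'a' or 'i' insert -ez- after the first vowel.
So fesrom → vefesrom.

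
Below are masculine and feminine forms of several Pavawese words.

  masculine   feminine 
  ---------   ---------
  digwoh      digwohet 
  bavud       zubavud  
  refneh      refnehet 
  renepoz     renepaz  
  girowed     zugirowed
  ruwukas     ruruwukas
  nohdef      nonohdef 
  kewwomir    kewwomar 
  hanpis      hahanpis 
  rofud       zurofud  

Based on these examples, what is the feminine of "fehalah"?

refneh and girowed both have last vowel 'e' yet inflect differently (refnehet, zugirowed), so the last vowel is not what conditions the rule; the final letter is.
"fehalah" ends in -h. The stems ending in -h (digwoh → digwohet, refneh → refnehet) add -et.
So fehalah → fehalahet.

fehalahet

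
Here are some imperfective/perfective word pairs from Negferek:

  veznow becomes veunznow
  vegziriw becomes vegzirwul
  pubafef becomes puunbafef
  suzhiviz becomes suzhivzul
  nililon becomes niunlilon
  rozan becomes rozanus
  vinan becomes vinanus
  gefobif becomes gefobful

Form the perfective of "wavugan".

wavuganus

"wavugan" has last vowel 'a'. The stems whose last vowel is 'a' (rozan → rozanus, vinan → vinanus) add -us.
So wavugan → wavuganus.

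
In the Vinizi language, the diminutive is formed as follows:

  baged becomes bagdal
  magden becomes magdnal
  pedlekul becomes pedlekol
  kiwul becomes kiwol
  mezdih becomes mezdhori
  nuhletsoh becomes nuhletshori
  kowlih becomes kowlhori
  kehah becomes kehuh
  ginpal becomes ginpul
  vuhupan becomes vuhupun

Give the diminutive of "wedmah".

wedmuh

mezdih and kehah both end in -h yet inflect differently (mezdhori, kehuh), so the final letter is not what conditions the rule; the last vowel is.
"wedmah" has last vowel 'a'. The stems whose last vowel is 'a' (kehah → kehuh, ginpal → ginpul, vuhupan → vuhupun) change the last vowel to 'u'.
The other patterns: stems whose last vowel is 'e' delete the last vowel and add -al; stems whose last vowel is 'u' change the last vowel to 'o'; stems whose last vowel is 'i' or 'o' delete the last vowel and add -ori.
So wedmah → wedmuh.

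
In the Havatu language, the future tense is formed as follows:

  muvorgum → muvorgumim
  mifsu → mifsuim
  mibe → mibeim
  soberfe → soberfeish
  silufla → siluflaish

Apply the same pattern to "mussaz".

mussazim

mibe and soberfe both end in -e yet inflect differently (mibeim, soberfeish), so the final letter is not what conditions the rule; the first letter is.
"mussaz" begins with m-. The stems beginning with m- (muvorgum → muvorgumim, mifsu → mifsuim, mibe → mibeim) add -im.
The other pattern: stems beginning with s- add -ish.
So mussaz → mussazim.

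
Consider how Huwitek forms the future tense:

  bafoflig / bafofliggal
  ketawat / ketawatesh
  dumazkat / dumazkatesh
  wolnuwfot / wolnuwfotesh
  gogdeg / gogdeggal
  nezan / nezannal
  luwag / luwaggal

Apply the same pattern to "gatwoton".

gatwotonnal

ketawat and nezan both have last vowel 'a' yet inflect differently (ketawatesh, nezannal), so the last vowel is not what conditions the rule; the final letter is.
"gatwoton" ends in -n. The one such stem in the data (nezan → nezannal) doubles the final consonant and adds -al (as do gogdeg, bafoflig), so the same rule applies.
The other pattern: stems ending in -t add -esh.
So gatwoton → gatwotonnal.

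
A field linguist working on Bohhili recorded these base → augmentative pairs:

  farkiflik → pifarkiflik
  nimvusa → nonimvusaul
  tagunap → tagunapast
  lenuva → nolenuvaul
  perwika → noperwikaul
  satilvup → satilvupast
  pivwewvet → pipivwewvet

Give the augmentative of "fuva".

lenuva and tagunap both have last vowel 'a' yet inflect differently (nolenuvaul, tagunapast), so the last vowel is not what conditions the rule; the final letter is.
"fuva" ends in -a. The stems ending in -a (lenuva → nolenuvaul, perwika → noperwikaul, nimvusa → nonimvusaul) add no- … -ul around the stem.
So fuva → nofuvaul.

nofuvaul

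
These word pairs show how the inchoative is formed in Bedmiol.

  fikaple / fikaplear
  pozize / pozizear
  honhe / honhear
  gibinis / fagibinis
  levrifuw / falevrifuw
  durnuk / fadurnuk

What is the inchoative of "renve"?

renvear

"renve" ends in a vowel. The stems ending in a vowel (fikaple → fikaplear, pozize → pozizear, honhe → honhear) add -ar.
The other pattern: stems ending in a consonant add the prefix fa-.
So renve → renvear.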